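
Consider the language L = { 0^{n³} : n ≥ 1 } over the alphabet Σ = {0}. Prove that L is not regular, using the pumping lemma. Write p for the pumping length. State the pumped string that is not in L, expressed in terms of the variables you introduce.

0^{p³+k}

Assume L is regular. Let p be the pumping length given by the pumping lemma.
Take w = 0^{p³} ∈ L with |w| = p³ ≥ p.
The pumping lemma gives a decomposition w = xyz where |xy| ≤ p and |y| ≥ 1.
Then y = 0^k for some k with 1 ≤ k ≤ p.
Pump with i = 2: xy^2z = 0^{p³+k}. Since 1 ≤ k ≤ p, p³ < p³+k ≤ p³+p < p³+3p²+3p+1 = (p+1)³, so p³+k is not a perfect cube. So xy^2z ∉ L.
This contradicts the pumping lemma, so L is not regular.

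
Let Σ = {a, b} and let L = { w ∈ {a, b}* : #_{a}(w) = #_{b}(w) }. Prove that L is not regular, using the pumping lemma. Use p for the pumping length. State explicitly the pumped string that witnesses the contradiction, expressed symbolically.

a^{p+k} b^p

Assume L is regular. Let p be the pumping length given by the pumping lemma.
Choose w = a^p b^p ∈ L with |w| = 2p ≥ p.
The pumping lemma gives a decomposition w = xyz where |xy| ≤ p and y is nonempty.
Since the first p symbols of w are all a's and |xy| ≤ p, y lies entirely in the leading a-block: y = a^k for some k with 1 ≤ k ≤ p.
Pump with i = 2: xy^2z = a^{p+k} b^p has p+k occurrences of a but only p of b. Since k ≥ 1 the counts differ, so xy^2z ∉ L.
Contradiction. Therefore L is not regular.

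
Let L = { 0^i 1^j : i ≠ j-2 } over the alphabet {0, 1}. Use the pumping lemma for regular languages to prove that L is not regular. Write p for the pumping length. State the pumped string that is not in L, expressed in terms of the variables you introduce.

0^{p+p!} 1^{p+p!+2}

Assume L is regular. Let p be the pumping length given by the pumping lemma.
Choose w = 0^p 1^{p+p!+2}. Since p ≠ (p+p!+2)-2 = p+p!, w ∈ L; and |w| ≥ p.
Write w = xyz as guaranteed by the lemma, with |xy| ≤ p and |y| ≥ 1.
The first p characters of w are 0's, so xy (and hence y) consists only of 0's. Write y = 0^k, 1 ≤ k ≤ p.
Since 1 ≤ k ≤ p, k divides p!; set t = 1 + p!/k. Then xy^t z has p + (p!/k)·k = p + p! copies of 0. Now the 0-count is p+p! and (1-count)-2 = (p+p!+2)-2 = p+p!, so i ≠ j-2 fails. So xy^t z = 0^{p+p!} 1^{p+p!+2} ∉ L.
This contradicts the pumping lemma, so L is not regular.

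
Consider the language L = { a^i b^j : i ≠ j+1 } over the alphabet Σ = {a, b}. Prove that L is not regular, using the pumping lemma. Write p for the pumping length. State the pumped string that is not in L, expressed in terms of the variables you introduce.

Toward a contradiction, assume L is regular with pumping length p.
Choose w = a^p b^{p+p!-1}. Since p ≠ (p+p!-1)+1 = p+p!, w ∈ L; and |w| ≥ p.
Write w = xyz as guaranteed by the lemma, with |xy| ≤ p and |y| > 0.
Because |xy| ≤ p and w begins with p copies of a, we have y = a^k with 1 ≤ k ≤ p.
Since 1 ≤ k ≤ p, k divides p!; set t = 1 + p!/k. Then xy^t z has p + (p!/k)·k = p + p! copies of a. Now the a-count is p+p! and (b-count)+1 = (p+p!-1)+1 = p+p!, so i ≠ j+1 fails. So xy^t z = a^{p+p!} b^{p+p!-1} ∉ L.
This contradicts the pumping lemma, so L is not regular.

a^{p+p!} b^{p+p!-1}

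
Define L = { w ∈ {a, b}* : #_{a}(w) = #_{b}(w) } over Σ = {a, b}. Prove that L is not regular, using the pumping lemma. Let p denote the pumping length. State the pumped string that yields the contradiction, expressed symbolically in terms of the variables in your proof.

Assume L is regular. Let p be the pumping length given by the pumping lemma.
Choose w = a^p b^p ∈ L with |w| = 2p ≥ p.
The pumping lemma gives a decomposition w = xyz where |xy| ≤ p and |y| > 0.
Because |xy| ≤ p and w begins with p copies of a, we have y = a^k with 1 ≤ k ≤ p.
Pump with i = 2: xy^2z = a^{p+k} b^p has p+k occurrences of a but only p of b. Since k ≥ 1 the counts differ, so xy^2z ∉ L.
Contradiction. Therefore L is not regular.

a^{p+k} b^p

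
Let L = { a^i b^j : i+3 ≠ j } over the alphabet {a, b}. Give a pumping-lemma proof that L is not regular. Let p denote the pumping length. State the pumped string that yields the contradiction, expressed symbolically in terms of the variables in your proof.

a^{p+p!} b^{p+p!+3}

Assume L is regular; let p be its pumping constant.
Choose w = a^p b^{p+p!+3}. Since p ≠ (p+p!+3)-3 = p+p!, w ∈ L; and |w| ≥ p.
By the pumping lemma, w = xyz with |xy| ≤ p and |y| ≥ 1.
Since the first p symbols of w are all a's and |xy| ≤ p, y lies entirely in the leading a-block: y = a^k for some k with 1 ≤ k ≤ p.
Since 1 ≤ k ≤ p, k divides p!; set t = 1 + p!/k. Then xy^t z has p + (p!/k)·k = p + p! copies of a. Now the a-count is p+p! and (b-count)-3 = (p+p!+3)-3 = p+p!, so i+3 ≠ j fails. So xy^t z = a^{p+p!} b^{p+p!+3} ∉ L.
This contradicts the pumping lemma, so L is not regular.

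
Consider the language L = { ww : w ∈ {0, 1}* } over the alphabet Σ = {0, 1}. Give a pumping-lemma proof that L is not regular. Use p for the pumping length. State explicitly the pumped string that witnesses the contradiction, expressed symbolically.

0^{p+k} 1^p 0^p 1^p

Suppose for contradiction that L is regular, and let p be the pumping length.
Take w = 0^p 1^p 0^p 1^p = uu where u = 0^p1^p; then w ∈ L and |w| = 4p ≥ p.
The pumping lemma gives a decomposition w = xyz where |xy| ≤ p and |y| > 0.
Because |xy| ≤ p and w begins with p copies of 0, we have y = 0^k with 1 ≤ k ≤ p.
Pump with i = 2: xy^2z = 0^{p+k} 1^p 0^p 1^p, of length 4p+k. Suppose this equals vv. The string starts with 0 and ends with 1, so v does too; thus the boundary between the two copies of v is a 1→0 transition. There is exactly one such transition, at position 2p+k, so |v| = 2p+k and |vv| = 4p+2k ≠ 4p+k since k ≥ 1. So xy^2z ∉ L.
This contradicts the pumping lemma, so L is not regular.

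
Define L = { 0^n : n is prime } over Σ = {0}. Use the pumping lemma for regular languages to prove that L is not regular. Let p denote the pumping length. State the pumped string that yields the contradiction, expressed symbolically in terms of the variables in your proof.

Assume L is regular. Let p be the pumping length given by the pumping lemma.
Let q be a prime with q ≥ p+2 (infinitely many primes exist), and take w = 0^q ∈ L with |w| = q ≥ p.
By the pumping lemma, w = xyz with |xy| ≤ p and |y| ≥ 1.
Then y = 0^k for some k with 1 ≤ k ≤ p.
Since 1 ≤ k ≤ p, |xz| = q-k. Pump with i = q+1: |xy^{q+1}z| = (q-k)+(q+1)k = q+qk = q(1+k), which is composite (both factors ≥ 2). So xy^{q+1}z = 0^{q(1+k)} ∉ L.
This contradicts the pumping lemma, so L is not regular.

0^{q(1+k)}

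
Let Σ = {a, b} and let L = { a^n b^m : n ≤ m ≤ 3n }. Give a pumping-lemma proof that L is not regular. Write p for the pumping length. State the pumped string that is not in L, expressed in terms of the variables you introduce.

a^{p+k} b^p

Toward a contradiction, assume L is regular with pumping length p.
Take w = a^p b^p ∈ L (since p ≤ p ≤ 3p), with |w| = 2p ≥ p.
By the pumping lemma, w = xyz with |xy| ≤ p and |y| > 0.
Since the first p symbols of w are all a's and |xy| ≤ p, y lies entirely in the leading a-block: y = a^k for some k with 1 ≤ k ≤ p.
Pump with i = 2: xy^2z = a^{p+k} b^p. Now n = p+k > p = m, so the condition n ≤ m fails. Thus xy^2z ∉ L.
This contradicts the pumping lemma, so L is not regular.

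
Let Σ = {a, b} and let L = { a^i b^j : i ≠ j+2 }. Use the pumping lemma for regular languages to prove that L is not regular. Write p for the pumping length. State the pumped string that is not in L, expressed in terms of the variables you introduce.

Suppose for contradiction that L is regular, and let p be the pumping length.
Choose w = a^p b^{p+p!-2}. Since p ≠ (p+p!-2)+2 = p+p!, w ∈ L; and |w| ≥ p.
The pumping lemma gives a decomposition w = xyz where |xy| ≤ p and y is nonempty.
Since the first p symbols of w are all a's and |xy| ≤ p, y lies entirely in the leading a-block: y = a^k for some k with 1 ≤ k ≤ p.
Since 1 ≤ k ≤ p, k divides p!; set t = 1 + p!/k. Then xy^t z has p + (p!/k)·k = p + p! copies of a. Now the a-count is p+p! and (b-count)+2 = (p+p!-2)+2 = p+p!, so i ≠ j+2 fails. So xy^t z = a^{p+p!} b^{p+p!-2} ∉ L.
This contradicts the pumping lemma, so L is not regular.

a^{p+p!} b^{p+p!-2}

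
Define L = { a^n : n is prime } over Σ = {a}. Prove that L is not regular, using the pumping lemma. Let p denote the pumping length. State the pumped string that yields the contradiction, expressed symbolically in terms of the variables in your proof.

a^{q(1+k)}

Assume L is regular; let p be its pumping constant.
Let q be a prime with q ≥ p+2 (infinitely many primes exist), and take w = a^q ∈ L with |w| = q ≥ p.
By the pumping lemma, w = xyz with |xy| ≤ p and |y| ≥ 1.
Then y = a^k for some k with 1 ≤ k ≤ p.
Since 1 ≤ k ≤ p, |xz| = q-k. Pump with i = q+1: |xy^{q+1}z| = (q-k)+(q+1)k = q+qk = q(1+k), which is composite (both factors ≥ 2). So xy^{q+1}z = a^{q(1+k)} ∉ L.
This contradicts the pumping lemma, so L is not regular.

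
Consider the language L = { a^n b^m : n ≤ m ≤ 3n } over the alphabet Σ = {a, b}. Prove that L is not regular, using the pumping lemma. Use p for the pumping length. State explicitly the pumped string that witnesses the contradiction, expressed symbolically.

Toward a contradiction, assume L is regular with pumping length p.
Take w = a^p b^p ∈ L (since p ≤ p ≤ 3p), with |w| = 2p ≥ p.
The pumping lemma gives a decomposition w = xyz where |xy| ≤ p and |y| > 0.
Since the first p symbols of w are all a's and |xy| ≤ p, y lies entirely in the leading a-block: y = a^k for some k with 1 ≤ k ≤ p.
Pump with i = 2: xy^2z = a^{p+k} b^p. Now n = p+k > p = m, so the condition n ≤ m fails. Thus xy^2z ∉ L.
This is a contradiction; hence L is not regular.

a^{p+k} b^p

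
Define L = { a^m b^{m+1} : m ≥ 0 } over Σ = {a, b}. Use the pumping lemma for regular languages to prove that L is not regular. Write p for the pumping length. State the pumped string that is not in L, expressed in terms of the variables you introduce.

a^{p+k} b^{p+1}

Toward a contradiction, assume L is regular with pumping length p.
Take w = a^p b^{p+1}. Then w ∈ L and |w| = 2p+1 ≥ p.
Write w = xyz as guaranteed by the lemma, with |xy| ≤ p and |y| > 0.
Because |xy| ≤ p and w begins with p copies of a, we have y = a^k with 1 ≤ k ≤ p.
Pump with i = 2: xy^2z = a^{p+k} b^{p+1}. For this to lie in L we would need p+1 = (p+k)+1, which forces k = 0. But k ≥ 1, so xy^2z ∉ L.
This contradicts the pumping lemma, so L is not regular.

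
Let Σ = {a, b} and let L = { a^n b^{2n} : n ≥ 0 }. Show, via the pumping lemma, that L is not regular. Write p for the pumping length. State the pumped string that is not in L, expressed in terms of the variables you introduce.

Suppose for contradiction that L is regular, and let p be the pumping length.
Take w = a^p b^{2p}. Then w ∈ L and |w| = 3p ≥ p.
Write w = xyz as guaranteed by the lemma, with |xy| ≤ p and |y| ≥ 1.
Since the first p symbols of w are all a's and |xy| ≤ p, y lies entirely in the leading a-block: y = a^k for some k with 1 ≤ k ≤ p.
Pump with i = 2: xy^2z = a^{p+k} b^{2p}. For this to lie in L we would need 2p = 2(p+k), which forces k = 0. But k ≥ 1, so xy^2z ∉ L.
This is a contradiction; hence L is not regular.

a^{p+k} b^{2p}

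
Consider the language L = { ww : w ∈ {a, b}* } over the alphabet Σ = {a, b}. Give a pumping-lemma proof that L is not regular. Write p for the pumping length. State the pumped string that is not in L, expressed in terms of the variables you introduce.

a^{p+k} b^p a^p b^p

Suppose for contradiction that L is regular, and let p be the pumping length.
Take w = a^p b^p a^p b^p = uu where u = a^pb^p; then w ∈ L and |w| = 4p ≥ p.
The pumping lemma gives a decomposition w = xyz where |xy| ≤ p and |y| > 0.
Since the first p symbols of w are all a's and |xy| ≤ p, y lies entirely in the leading a-block: y = a^k for some k with 1 ≤ k ≤ p.
Pump with i = 2: xy^2z = a^{p+k} b^p a^p b^p, of length 4p+k. Suppose this equals vv. The string starts with a and ends with b, so v does too; thus the boundary between the two copies of v is a b→a transition. There is exactly one such transition, at position 2p+k, so |v| = 2p+k and |vv| = 4p+2k ≠ 4p+k since k ≥ 1. So xy^2z ∉ L.
This is a contradiction; hence L is not regular.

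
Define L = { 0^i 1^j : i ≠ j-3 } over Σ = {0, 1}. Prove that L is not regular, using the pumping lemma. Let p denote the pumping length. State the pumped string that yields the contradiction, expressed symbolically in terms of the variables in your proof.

Assume L is regular. Let p be the pumping length given by the pumping lemma.
Choose w = 0^p 1^{p+p!+3}. Since p ≠ (p+p!+3)-3 = p+p!, w ∈ L; and |w| ≥ p.
By the pumping lemma, w = xyz with |xy| ≤ p and |y| ≥ 1.
Since the first p symbols of w are all 0's and |xy| ≤ p, y lies entirely in the leading 0-block: y = 0^k for some k with 1 ≤ k ≤ p.
Since 1 ≤ k ≤ p, k divides p!; set t = 1 + p!/k. Then xy^t z has p + (p!/k)·k = p + p! copies of 0. Now the 0-count is p+p! and (1-count)-3 = (p+p!+3)-3 = p+p!, so i ≠ j-3 fails. So xy^t z = 0^{p+p!} 1^{p+p!+3} ∉ L.
This contradicts the pumping lemma, so L is not regular.

0^{p+p!} 1^{p+p!+3}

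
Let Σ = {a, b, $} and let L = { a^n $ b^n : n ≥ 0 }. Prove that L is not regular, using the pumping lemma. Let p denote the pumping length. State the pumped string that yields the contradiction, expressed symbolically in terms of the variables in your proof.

a^{p+k} $ b^p

Suppose for contradiction that L is regular, and let p be the pumping length.
Take w = a^p $ b^p ∈ L with |w| = 2p+1 ≥ p.
By the pumping lemma, w = xyz with |xy| ≤ p and |y| > 0.
The first p characters of w are a's, so xy (and hence y) consists only of a's. Write y = a^k, 1 ≤ k ≤ p.
Pump with i = 2: xy^2z = a^{p+k} $ b^p, which would require p+k = p. But k ≥ 1, so xy^2z ∉ L.
This is a contradiction; hence L is not regular.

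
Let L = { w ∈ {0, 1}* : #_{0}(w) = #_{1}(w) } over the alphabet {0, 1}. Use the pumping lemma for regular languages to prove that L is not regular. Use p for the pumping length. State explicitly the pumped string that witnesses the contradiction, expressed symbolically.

0^{p+k} 1^p

Suppose for contradiction that L is regular, and let p be the pumping length.
Choose w = 0^p 1^p ∈ L with |w| = 2p ≥ p.
The pumping lemma gives a decomposition w = xyz where |xy| ≤ p and |y| > 0.
Because |xy| ≤ p and w begins with p copies of 0, we have y = 0^k with 1 ≤ k ≤ p.
Pump with i = 2: xy^2z = 0^{p+k} 1^p has p+k occurrences of 0 but only p of 1. Since k ≥ 1 the counts differ, so xy^2z ∉ L.
Contradiction. Therefore L is not regular.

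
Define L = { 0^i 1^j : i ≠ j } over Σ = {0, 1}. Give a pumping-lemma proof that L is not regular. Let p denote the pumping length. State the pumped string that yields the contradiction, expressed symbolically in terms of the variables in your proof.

0^{p+p!} 1^{p+p!}

Assume L is regular. Let p be the pumping length given by the pumping lemma.
Choose w = 0^p 1^{p+p!}. Since p ≠ p+p!, w ∈ L; and |w| ≥ p.
Write w = xyz as guaranteed by the lemma, with |xy| ≤ p and |y| > 0.
The first p characters of w are 0's, so xy (and hence y) consists only of 0's. Write y = 0^k, 1 ≤ k ≤ p.
Since 1 ≤ k ≤ p, k divides p!; set t = 1 + p!/k. Then xy^t z has p + (p!/k)·k = p + p! copies of 0. Now the 0-count equals the 1-count, so i ≠ j fails. So xy^t z = 0^{p+p!} 1^{p+p!} ∉ L.
This contradicts the pumping lemma, so L is not regular.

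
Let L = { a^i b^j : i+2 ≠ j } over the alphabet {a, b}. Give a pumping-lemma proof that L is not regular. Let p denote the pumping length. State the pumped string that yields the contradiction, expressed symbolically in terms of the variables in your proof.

Toward a contradiction, assume L is regular with pumping length p.
Choose w = a^p b^{p+p!+2}. Since p ≠ (p+p!+2)-2 = p+p!, w ∈ L; and |w| ≥ p.
The pumping lemma gives a decomposition w = xyz where |xy| ≤ p and |y| > 0.
Since the first p symbols of w are all a's and |xy| ≤ p, y lies entirely in the leading a-block: y = a^k for some k with 1 ≤ k ≤ p.
Since 1 ≤ k ≤ p, k divides p!; set t = 1 + p!/k. Then xy^t z has p + (p!/k)·k = p + p! copies of a. Now the a-count is p+p! and (b-count)-2 = (p+p!+2)-2 = p+p!, so i+2 ≠ j fails. So xy^t z = a^{p+p!} b^{p+p!+2} ∉ L.
Contradiction. Therefore L is not regular.

a^{p+p!} b^{p+p!+2}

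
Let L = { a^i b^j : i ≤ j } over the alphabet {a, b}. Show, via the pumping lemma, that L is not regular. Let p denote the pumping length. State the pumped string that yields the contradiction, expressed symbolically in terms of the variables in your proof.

Toward a contradiction, assume L is regular with pumping length p.
Choose w = a^p b^p ∈ L, with |w| = 2p ≥ p.
Write w = xyz as guaranteed by the lemma, with |xy| ≤ p and |y| > 0.
Since the first p symbols of w are all a's and |xy| ≤ p, y lies entirely in the leading a-block: y = a^k for some k with 1 ≤ k ≤ p.
Consider xy^2z = a^{p+k} b^p. Since k ≥ 1, the a-count p+k exceeds the b-count p, so i ≤ j fails; thus xy^2z ∉ L.
This contradicts the pumping lemma, so L is not regular.

a^{p+k} b^p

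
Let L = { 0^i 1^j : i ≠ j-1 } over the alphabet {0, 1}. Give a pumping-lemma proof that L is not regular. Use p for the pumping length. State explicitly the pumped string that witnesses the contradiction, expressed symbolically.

Assume L is regular. Let p be the pumping length given by the pumping lemma.
Choose w = 0^p 1^{p+p!+1}. Since p ≠ (p+p!+1)-1 = p+p!, w ∈ L; and |w| ≥ p.
The pumping lemma gives a decomposition w = xyz where |xy| ≤ p and |y| ≥ 1.
Because |xy| ≤ p and w begins with p copies of 0, we have y = 0^k with 1 ≤ k ≤ p.
Since 1 ≤ k ≤ p, k divides p!; set t = 1 + p!/k. Then xy^t z has p + (p!/k)·k = p + p! copies of 0. Now the 0-count is p+p! and (1-count)-1 = (p+p!+1)-1 = p+p!, so i ≠ j-1 fails. So xy^t z = 0^{p+p!} 1^{p+p!+1} ∉ L.
Contradiction. Therefore L is not regular.

0^{p+p!} 1^{p+p!+1}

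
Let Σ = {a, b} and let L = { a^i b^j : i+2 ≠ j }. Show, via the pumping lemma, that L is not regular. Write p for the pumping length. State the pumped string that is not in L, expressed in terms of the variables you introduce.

Suppose for contradiction that L is regular, and let p be the pumping length.
Choose w = a^p b^{p+p!+2}. Since p ≠ (p+p!+2)-2 = p+p!, w ∈ L; and |w| ≥ p.
By the pumping lemma, w = xyz with |xy| ≤ p and |y| ≥ 1.
The first p characters of w are a's, so xy (and hence y) consists only of a's. Write y = a^k, 1 ≤ k ≤ p.
Since 1 ≤ k ≤ p, k divides p!; set t = 1 + p!/k. Then xy^t z has p + (p!/k)·k = p + p! copies of a. Now the a-count is p+p! and (b-count)-2 = (p+p!+2)-2 = p+p!, so i+2 ≠ j fails. So xy^t z = a^{p+p!} b^{p+p!+2} ∉ L.
This contradicts the pumping lemma, so L is not regular.

a^{p+p!} b^{p+p!+2}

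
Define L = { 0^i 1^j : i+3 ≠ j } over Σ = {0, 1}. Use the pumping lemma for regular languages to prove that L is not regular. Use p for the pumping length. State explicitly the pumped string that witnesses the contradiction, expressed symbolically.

0^{p+p!} 1^{p+p!+3}

Toward a contradiction, assume L is regular with pumping length p.
Choose w = 0^p 1^{p+p!+3}. Since p ≠ (p+p!+3)-3 = p+p!, w ∈ L; and |w| ≥ p.
By the pumping lemma, w = xyz with |xy| ≤ p and |y| ≥ 1.
The first p characters of w are 0's, so xy (and hence y) consists only of 0's. Write y = 0^k, 1 ≤ k ≤ p.
Since 1 ≤ k ≤ p, k divides p!; set t = 1 + p!/k. Then xy^t z has p + (p!/k)·k = p + p! copies of 0. Now the 0-count is p+p! and (1-count)-3 = (p+p!+3)-3 = p+p!, so i+3 ≠ j fails. So xy^t z = 0^{p+p!} 1^{p+p!+3} ∉ L.
This contradicts the pumping lemma, so L is not regular.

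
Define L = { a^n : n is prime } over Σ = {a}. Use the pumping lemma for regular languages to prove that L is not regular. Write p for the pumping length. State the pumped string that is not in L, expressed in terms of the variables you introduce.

a^{q(1+k)}

Assume L is regular; let p be its pumping constant.
Let q be a prime with q ≥ p+2 (infinitely many primes exist), and take w = a^q ∈ L with |w| = q ≥ p.
By the pumping lemma, w = xyz with |xy| ≤ p and |y| ≥ 1.
Then y = a^k for some k with 1 ≤ k ≤ p.
Since 1 ≤ k ≤ p, |xz| = q-k. Pump with i = q+1: |xy^{q+1}z| = (q-k)+(q+1)k = q+qk = q(1+k), which is composite (both factors ≥ 2). So xy^{q+1}z = a^{q(1+k)} ∉ L.
This contradicts the pumping lemma, so L is not regular.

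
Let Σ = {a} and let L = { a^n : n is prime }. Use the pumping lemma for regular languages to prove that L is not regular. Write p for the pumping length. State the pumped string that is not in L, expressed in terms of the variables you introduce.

a^{q(1+k)}

Suppose for contradiction that L is regular, and let p be the pumping length.
Let q be a prime with q ≥ p+2 (infinitely many primes exist), and take w = a^q ∈ L with |w| = q ≥ p.
The pumping lemma gives a decomposition w = xyz where |xy| ≤ p and y is nonempty.
Then y = a^k for some k with 1 ≤ k ≤ p.
Since 1 ≤ k ≤ p, |xz| = q-k. Pump with i = q+1: |xy^{q+1}z| = (q-k)+(q+1)k = q+qk = q(1+k), which is composite (both factors ≥ 2). So xy^{q+1}z = a^{q(1+k)} ∉ L.
This contradicts the pumping lemma, so L is not regular.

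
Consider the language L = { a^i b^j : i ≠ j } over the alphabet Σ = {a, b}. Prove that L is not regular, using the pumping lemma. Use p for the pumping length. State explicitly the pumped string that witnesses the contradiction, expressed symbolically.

a^{p+p!} b^{p+p!}

Toward a contradiction, assume L is regular with pumping length p.
Choose w = a^p b^{p+p!}. Since p ≠ p+p!, w ∈ L; and |w| ≥ p.
The pumping lemma gives a decomposition w = xyz where |xy| ≤ p and y is nonempty.
Since the first p symbols of w are all a's and |xy| ≤ p, y lies entirely in the leading a-block: y = a^k for some k with 1 ≤ k ≤ p.
Since 1 ≤ k ≤ p, k divides p!; set t = 1 + p!/k. Then xy^t z has p + (p!/k)·k = p + p! copies of a. Now the a-count equals the b-count, so i ≠ j fails. So xy^t z = a^{p+p!} b^{p+p!} ∉ L.
Contradiction. Therefore L is not regular.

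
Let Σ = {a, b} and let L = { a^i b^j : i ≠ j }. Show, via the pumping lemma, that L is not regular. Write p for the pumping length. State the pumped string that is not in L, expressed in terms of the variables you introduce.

a^{p+p!} b^{p+p!}

Suppose for contradiction that L is regular, and let p be the pumping length.
Choose w = a^p b^{p+p!}. Since p ≠ p+p!, w ∈ L; and |w| ≥ p.
The pumping lemma gives a decomposition w = xyz where |xy| ≤ p and |y| ≥ 1.
The first p characters of w are a's, so xy (and hence y) consists only of a's. Write y = a^k, 1 ≤ k ≤ p.
Since 1 ≤ k ≤ p, k divides p!; set t = 1 + p!/k. Then xy^t z has p + (p!/k)·k = p + p! copies of a. Now the a-count equals the b-count, so i ≠ j fails. So xy^t z = a^{p+p!} b^{p+p!} ∉ L.
This is a contradiction; hence L is not regular.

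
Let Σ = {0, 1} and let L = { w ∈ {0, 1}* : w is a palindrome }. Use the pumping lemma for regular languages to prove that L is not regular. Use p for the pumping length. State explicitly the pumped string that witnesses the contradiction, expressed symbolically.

Suppose for contradiction that L is regular, and let p be the pumping length.
Take w = 0^p 1 0^p, a palindrome of length 2p+1 ≥ p.
The pumping lemma gives a decomposition w = xyz where |xy| ≤ p and |y| > 0.
Because |xy| ≤ p and w begins with p copies of 0, we have y = 0^k with 1 ≤ k ≤ p.
Pump with i = 2: xy^2z = 0^{p+k} 1 0^p. Its reverse is 0^p 1 0^{p+k}, which differs from xy^2z since k ≥ 1. So xy^2z is not a palindrome and xy^2z ∉ L.
This is a contradiction; hence L is not regular.

0^{p+k} 1 0^p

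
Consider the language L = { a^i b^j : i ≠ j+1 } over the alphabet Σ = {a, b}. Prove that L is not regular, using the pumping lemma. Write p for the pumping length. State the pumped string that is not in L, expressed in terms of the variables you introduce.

a^{p+p!} b^{p+p!-1}

Assume L is regular; let p be its pumping constant.
Choose w = a^p b^{p+p!-1}. Since p ≠ (p+p!-1)+1 = p+p!, w ∈ L; and |w| ≥ p.
By the pumping lemma, w = xyz with |xy| ≤ p and |y| ≥ 1.
Since the first p symbols of w are all a's and |xy| ≤ p, y lies entirely in the leading a-block: y = a^k for some k with 1 ≤ k ≤ p.
Since 1 ≤ k ≤ p, k divides p!; set t = 1 + p!/k. Then xy^t z has p + (p!/k)·k = p + p! copies of a. Now the a-count is p+p! and (b-count)+1 = (p+p!-1)+1 = p+p!, so i ≠ j+1 fails. So xy^t z = a^{p+p!} b^{p+p!-1} ∉ L.
Contradiction. Therefore L is not regular.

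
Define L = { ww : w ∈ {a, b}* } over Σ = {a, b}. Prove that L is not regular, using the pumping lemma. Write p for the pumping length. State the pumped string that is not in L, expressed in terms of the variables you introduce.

Suppose for contradiction that L is regular, and let p be the pumping length.
Take w = a^p b^p a^p b^p = uu where u = a^pb^p; then w ∈ L and |w| = 4p ≥ p.
Write w = xyz as guaranteed by the lemma, with |xy| ≤ p and |y| ≥ 1.
The first p characters of w are a's, so xy (and hence y) consists only of a's. Write y = a^k, 1 ≤ k ≤ p.
Pump with i = 2: xy^2z = a^{p+k} b^p a^p b^p, of length 4p+k. Suppose this equals vv. The string starts with a and ends with b, so v does too; thus the boundary between the two copies of v is a b→a transition. There is exactly one such transition, at position 2p+k, so |v| = 2p+k and |vv| = 4p+2k ≠ 4p+k since k ≥ 1. So xy^2z ∉ L.
This contradicts the pumping lemma, so L is not regular.

a^{p+k} b^p a^p b^p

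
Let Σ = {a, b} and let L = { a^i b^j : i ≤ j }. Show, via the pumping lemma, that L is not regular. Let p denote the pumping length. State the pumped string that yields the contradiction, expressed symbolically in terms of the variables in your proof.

Assume L is regular; let p be its pumping constant.
Choose w = a^p b^p ∈ L, with |w| = 2p ≥ p.
Write w = xyz as guaranteed by the lemma, with |xy| ≤ p and |y| ≥ 1.
The first p characters of w are a's, so xy (and hence y) consists only of a's. Write y = a^k, 1 ≤ k ≤ p.
Consider xy^2z = a^{p+k} b^p. Since k ≥ 1, the a-count p+k exceeds the b-count p, so i ≤ j fails; thus xy^2z ∉ L.
Contradiction. Therefore L is not regular.

a^{p+k} b^p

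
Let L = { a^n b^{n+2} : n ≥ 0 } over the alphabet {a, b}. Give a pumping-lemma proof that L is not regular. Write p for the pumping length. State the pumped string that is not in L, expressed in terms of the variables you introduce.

a^{p+k} b^{p+2}

Suppose for contradiction that L is regular, and let p be the pumping length.
Let w = a^p b^{p+2} ∈ L; note |w| = 2p+2 ≥ p.
The pumping lemma gives a decomposition w = xyz where |xy| ≤ p and |y| > 0.
Because |xy| ≤ p and w begins with p copies of a, we have y = a^k with 1 ≤ k ≤ p.
Pump with i = 2: xy^2z = a^{p+k} b^{p+2}. For this to lie in L we would need p+2 = (p+k)+2, which forces k = 0. But k ≥ 1, so xy^2z ∉ L.
Contradiction. Therefore L is not regular.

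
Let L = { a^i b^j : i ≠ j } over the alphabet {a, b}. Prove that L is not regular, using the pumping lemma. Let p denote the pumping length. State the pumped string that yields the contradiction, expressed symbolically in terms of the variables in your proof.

a^{p+p!} b^{p+p!}

Assume L is regular. Let p be the pumping length given by the pumping lemma.
Choose w = a^p b^{p+p!}. Since p ≠ p+p!, w ∈ L; and |w| ≥ p.
Write w = xyz as guaranteed by the lemma, with |xy| ≤ p and |y| > 0.
Since the first p symbols of w are all a's and |xy| ≤ p, y lies entirely in the leading a-block: y = a^k for some k with 1 ≤ k ≤ p.
Since 1 ≤ k ≤ p, k divides p!; set t = 1 + p!/k. Then xy^t z has p + (p!/k)·k = p + p! copies of a. Now the a-count equals the b-count, so i ≠ j fails. So xy^t z = a^{p+p!} b^{p+p!} ∉ L.
Contradiction. Therefore L is not regular.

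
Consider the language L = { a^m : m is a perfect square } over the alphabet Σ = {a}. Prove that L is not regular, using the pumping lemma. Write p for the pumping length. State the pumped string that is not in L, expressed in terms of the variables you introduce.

a^{p²+k}

Assume L is regular. Let p be the pumping length given by the pumping lemma.
Take w = a^{p²} ∈ L with |w| = p² ≥ p.
The pumping lemma gives a decomposition w = xyz where |xy| ≤ p and |y| ≥ 1.
Then y = a^k for some k with 1 ≤ k ≤ p.
Pump with i = 2: xy^2z = a^{p²+k}. Since 1 ≤ k ≤ p, p² < p²+k ≤ p²+p < (p+1)², so p²+k lies strictly between consecutive squares and is not a perfect square. So xy^2z ∉ L.
This contradicts the pumping lemma, so L is not regular.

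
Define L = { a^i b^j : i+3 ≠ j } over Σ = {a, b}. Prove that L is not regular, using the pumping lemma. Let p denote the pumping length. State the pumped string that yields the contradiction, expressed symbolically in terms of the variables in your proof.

a^{p+p!} b^{p+p!+3}

Suppose for contradiction that L is regular, and let p be the pumping length.
Choose w = a^p b^{p+p!+3}. Since p ≠ (p+p!+3)-3 = p+p!, w ∈ L; and |w| ≥ p.
Write w = xyz as guaranteed by the lemma, with |xy| ≤ p and y is nonempty.
The first p characters of w are a's, so xy (and hence y) consists only of a's. Write y = a^k, 1 ≤ k ≤ p.
Since 1 ≤ k ≤ p, k divides p!; set t = 1 + p!/k. Then xy^t z has p + (p!/k)·k = p + p! copies of a. Now the a-count is p+p! and (b-count)-3 = (p+p!+3)-3 = p+p!, so i+3 ≠ j fails. So xy^t z = a^{p+p!} b^{p+p!+3} ∉ L.
This is a contradiction; hence L is not regular.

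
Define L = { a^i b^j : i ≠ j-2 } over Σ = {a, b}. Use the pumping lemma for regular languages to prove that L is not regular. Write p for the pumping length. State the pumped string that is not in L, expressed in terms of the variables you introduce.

Assume L is regular; let p be its pumping constant.
Choose w = a^p b^{p+p!+2}. Since p ≠ (p+p!+2)-2 = p+p!, w ∈ L; and |w| ≥ p.
Write w = xyz as guaranteed by the lemma, with |xy| ≤ p and y is nonempty.
The first p characters of w are a's, so xy (and hence y) consists only of a's. Write y = a^k, 1 ≤ k ≤ p.
Since 1 ≤ k ≤ p, k divides p!; set t = 1 + p!/k. Then xy^t z has p + (p!/k)·k = p + p! copies of a. Now the a-count is p+p! and (b-count)-2 = (p+p!+2)-2 = p+p!, so i ≠ j-2 fails. So xy^t z = a^{p+p!} b^{p+p!+2} ∉ L.
Contradiction. Therefore L is not regular.

a^{p+p!} b^{p+p!+2}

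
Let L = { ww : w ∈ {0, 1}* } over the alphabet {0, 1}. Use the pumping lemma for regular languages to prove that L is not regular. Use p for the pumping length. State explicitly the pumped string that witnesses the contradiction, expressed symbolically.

Assume L is regular; let p be its pumping constant.
Take w = 0^p 1^p 0^p 1^p = uu where u = 0^p1^p; then w ∈ L and |w| = 4p ≥ p.
The pumping lemma gives a decomposition w = xyz where |xy| ≤ p and y is nonempty.
Because |xy| ≤ p and w begins with p copies of 0, we have y = 0^k with 1 ≤ k ≤ p.
Pump with i = 2: xy^2z = 0^{p+k} 1^p 0^p 1^p, of length 4p+k. Suppose this equals vv. The string starts with 0 and ends with 1, so v does too; thus the boundary between the two copies of v is a 1→0 transition. There is exactly one such transition, at position 2p+k, so |v| = 2p+k and |vv| = 4p+2k ≠ 4p+k since k ≥ 1. So xy^2z ∉ L.
This is a contradiction; hence L is not regular.

0^{p+k} 1^p 0^p 1^p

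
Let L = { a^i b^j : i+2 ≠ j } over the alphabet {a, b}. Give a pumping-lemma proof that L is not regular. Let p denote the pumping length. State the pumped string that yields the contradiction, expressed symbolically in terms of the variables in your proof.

Suppose for contradiction that L is regular, and let p be the pumping length.
Choose w = a^p b^{p+p!+2}. Since p ≠ (p+p!+2)-2 = p+p!, w ∈ L; and |w| ≥ p.
The pumping lemma gives a decomposition w = xyz where |xy| ≤ p and |y| ≥ 1.
Since the first p symbols of w are all a's and |xy| ≤ p, y lies entirely in the leading a-block: y = a^k for some k with 1 ≤ k ≤ p.
Since 1 ≤ k ≤ p, k divides p!; set t = 1 + p!/k. Then xy^t z has p + (p!/k)·k = p + p! copies of a. Now the a-count is p+p! and (b-count)-2 = (p+p!+2)-2 = p+p!, so i+2 ≠ j fails. So xy^t z = a^{p+p!} b^{p+p!+2} ∉ L.
This contradicts the pumping lemma, so L is not regular.

a^{p+p!} b^{p+p!+2}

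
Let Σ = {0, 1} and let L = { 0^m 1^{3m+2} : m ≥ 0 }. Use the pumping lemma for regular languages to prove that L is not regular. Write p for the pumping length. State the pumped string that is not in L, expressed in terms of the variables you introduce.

0^{p+k} 1^{3p+2}

Assume L is regular; let p be its pumping constant.
Take w = 0^p 1^{3p+2}. Then w ∈ L and |w| = 4p+2 ≥ p.
The pumping lemma gives a decomposition w = xyz where |xy| ≤ p and |y| ≥ 1.
The first p characters of w are 0's, so xy (and hence y) consists only of 0's. Write y = 0^k, 1 ≤ k ≤ p.
Pump with i = 2: xy^2z = 0^{p+k} 1^{3p+2}. For this to lie in L we would need 3p+2 = 3(p+k)+2, which forces k = 0. But k ≥ 1, so xy^2z ∉ L.
This contradicts the pumping lemma, so L is not regular.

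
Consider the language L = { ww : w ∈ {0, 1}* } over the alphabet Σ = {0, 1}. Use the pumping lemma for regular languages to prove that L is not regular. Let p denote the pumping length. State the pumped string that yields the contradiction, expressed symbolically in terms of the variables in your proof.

Suppose for contradiction that L is regular, and let p be the pumping length.
Take w = 0^p 1^p 0^p 1^p = uu where u = 0^p1^p; then w ∈ L and |w| = 4p ≥ p.
The pumping lemma gives a decomposition w = xyz where |xy| ≤ p and y is nonempty.
Because |xy| ≤ p and w begins with p copies of 0, we have y = 0^k with 1 ≤ k ≤ p.
Pump with i = 2: xy^2z = 0^{p+k} 1^p 0^p 1^p, of length 4p+k. Suppose this equals vv. The string starts with 0 and ends with 1, so v does too; thus the boundary between the two copies of v is a 1→0 transition. There is exactly one such transition, at position 2p+k, so |v| = 2p+k and |vv| = 4p+2k ≠ 4p+k since k ≥ 1. So xy^2z ∉ L.
This is a contradiction; hence L is not regular.

0^{p+k} 1^p 0^p 1^p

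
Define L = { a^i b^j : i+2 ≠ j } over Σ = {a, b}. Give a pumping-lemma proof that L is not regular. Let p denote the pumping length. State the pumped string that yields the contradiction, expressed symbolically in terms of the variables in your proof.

a^{p+p!} b^{p+p!+2}

Assume L is regular. Let p be the pumping length given by the pumping lemma.
Choose w = a^p b^{p+p!+2}. Since p ≠ (p+p!+2)-2 = p+p!, w ∈ L; and |w| ≥ p.
Write w = xyz as guaranteed by the lemma, with |xy| ≤ p and y is nonempty.
Since the first p symbols of w are all a's and |xy| ≤ p, y lies entirely in the leading a-block: y = a^k for some k with 1 ≤ k ≤ p.
Since 1 ≤ k ≤ p, k divides p!; set t = 1 + p!/k. Then xy^t z has p + (p!/k)·k = p + p! copies of a. Now the a-count is p+p! and (b-count)-2 = (p+p!+2)-2 = p+p!, so i+2 ≠ j fails. So xy^t z = a^{p+p!} b^{p+p!+2} ∉ L.
This is a contradiction; hence L is not regular.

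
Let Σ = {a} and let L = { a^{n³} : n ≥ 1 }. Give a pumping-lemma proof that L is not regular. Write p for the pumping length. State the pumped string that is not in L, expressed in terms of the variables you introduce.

Assume L is regular. Let p be the pumping length given by the pumping lemma.
Take w = a^{p³} ∈ L with |w| = p³ ≥ p.
By the pumping lemma, w = xyz with |xy| ≤ p and |y| ≥ 1.
Then y = a^k for some k with 1 ≤ k ≤ p.
Pump with i = 2: xy^2z = a^{p³+k}. Since 1 ≤ k ≤ p, p³ < p³+k ≤ p³+p < p³+3p²+3p+1 = (p+1)³, so p³+k is not a perfect cube. So xy^2z ∉ L.
This contradicts the pumping lemma, so L is not regular.

a^{p³+k}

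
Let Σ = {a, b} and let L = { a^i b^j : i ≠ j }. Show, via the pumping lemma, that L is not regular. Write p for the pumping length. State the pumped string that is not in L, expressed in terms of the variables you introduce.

a^{p+p!} b^{p+p!}

Assume L is regular; let p be its pumping constant.
Choose w = a^p b^{p+p!}. Since p ≠ p+p!, w ∈ L; and |w| ≥ p.
Write w = xyz as guaranteed by the lemma, with |xy| ≤ p and |y| > 0.
Because |xy| ≤ p and w begins with p copies of a, we have y = a^k with 1 ≤ k ≤ p.
Since 1 ≤ k ≤ p, k divides p!; set t = 1 + p!/k. Then xy^t z has p + (p!/k)·k = p + p! copies of a. Now the a-count equals the b-count, so i ≠ j fails. So xy^t z = a^{p+p!} b^{p+p!} ∉ L.
This is a contradiction; hence L is not regular.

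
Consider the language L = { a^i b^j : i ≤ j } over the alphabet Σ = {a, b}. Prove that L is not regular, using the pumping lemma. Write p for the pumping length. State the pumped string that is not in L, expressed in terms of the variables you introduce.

a^{p+k} b^p

Suppose for contradiction that L is regular, and let p be the pumping length.
Choose w = a^p b^p ∈ L, with |w| = 2p ≥ p.
Write w = xyz as guaranteed by the lemma, with |xy| ≤ p and y is nonempty.
The first p characters of w are a's, so xy (and hence y) consists only of a's. Write y = a^k, 1 ≤ k ≤ p.
Consider xy^2z = a^{p+k} b^p. Since k ≥ 1, the a-count p+k exceeds the b-count p, so i ≤ j fails; thus xy^2z ∉ L.
Contradiction. Therefore L is not regular.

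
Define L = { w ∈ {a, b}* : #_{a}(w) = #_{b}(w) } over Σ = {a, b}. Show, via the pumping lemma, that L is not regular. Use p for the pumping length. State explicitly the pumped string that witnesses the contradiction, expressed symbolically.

Assume L is regular. Let p be the pumping length given by the pumping lemma.
Choose w = a^p b^p ∈ L with |w| = 2p ≥ p.
By the pumping lemma, w = xyz with |xy| ≤ p and |y| > 0.
The first p characters of w are a's, so xy (and hence y) consists only of a's. Write y = a^k, 1 ≤ k ≤ p.
Pump with i = 2: xy^2z = a^{p+k} b^p has p+k occurrences of a but only p of b. Since k ≥ 1 the counts differ, so xy^2z ∉ L.
This contradicts the pumping lemma, so L is not regular.

a^{p+k} b^p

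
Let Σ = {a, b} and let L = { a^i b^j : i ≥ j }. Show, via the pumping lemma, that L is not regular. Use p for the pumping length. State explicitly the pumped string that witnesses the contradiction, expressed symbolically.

Toward a contradiction, assume L is regular with pumping length p.
Choose w = a^p b^p ∈ L, with |w| = 2p ≥ p.
The pumping lemma gives a decomposition w = xyz where |xy| ≤ p and y is nonempty.
Since the first p symbols of w are all a's and |xy| ≤ p, y lies entirely in the leading a-block: y = a^k for some k with 1 ≤ k ≤ p.
Consider xy^0z = xz = a^{p-k} b^p. Since k ≥ 1, the a-count p-k is less than p, so i ≥ j fails; thus xz ∉ L.
This is a contradiction; hence L is not regular.

a^{p-k} b^p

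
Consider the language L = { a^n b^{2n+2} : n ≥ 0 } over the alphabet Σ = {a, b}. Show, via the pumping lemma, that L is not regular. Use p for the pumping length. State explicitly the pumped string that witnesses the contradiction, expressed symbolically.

a^{p+k} b^{2p+2}

Toward a contradiction, assume L is regular with pumping length p.
Choose w = a^p b^{2p+2}, which is in L with |w| = 3p+2 ≥ p.
By the pumping lemma, w = xyz with |xy| ≤ p and y is nonempty.
The first p characters of w are a's, so xy (and hence y) consists only of a's. Write y = a^k, 1 ≤ k ≤ p.
Pump with i = 2: xy^2z = a^{p+k} b^{2p+2}. For this to lie in L we would need 2p+2 = 2(p+k)+2, which forces k = 0. But k ≥ 1, so xy^2z ∉ L.
This is a contradiction; hence L is not regular.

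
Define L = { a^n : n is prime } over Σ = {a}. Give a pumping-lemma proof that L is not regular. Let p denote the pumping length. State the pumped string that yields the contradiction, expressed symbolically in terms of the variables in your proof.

Suppose for contradiction that L is regular, and let p be the pumping length.
Let q be a prime with q ≥ p+2 (infinitely many primes exist), and take w = a^q ∈ L with |w| = q ≥ p.
By the pumping lemma, w = xyz with |xy| ≤ p and |y| ≥ 1.
Then y = a^k for some k with 1 ≤ k ≤ p.
Since 1 ≤ k ≤ p, |xz| = q-k. Pump with i = q+1: |xy^{q+1}z| = (q-k)+(q+1)k = q+qk = q(1+k), which is composite (both factors ≥ 2). So xy^{q+1}z = a^{q(1+k)} ∉ L.
This contradicts the pumping lemma, so L is not regular.

a^{q(1+k)}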